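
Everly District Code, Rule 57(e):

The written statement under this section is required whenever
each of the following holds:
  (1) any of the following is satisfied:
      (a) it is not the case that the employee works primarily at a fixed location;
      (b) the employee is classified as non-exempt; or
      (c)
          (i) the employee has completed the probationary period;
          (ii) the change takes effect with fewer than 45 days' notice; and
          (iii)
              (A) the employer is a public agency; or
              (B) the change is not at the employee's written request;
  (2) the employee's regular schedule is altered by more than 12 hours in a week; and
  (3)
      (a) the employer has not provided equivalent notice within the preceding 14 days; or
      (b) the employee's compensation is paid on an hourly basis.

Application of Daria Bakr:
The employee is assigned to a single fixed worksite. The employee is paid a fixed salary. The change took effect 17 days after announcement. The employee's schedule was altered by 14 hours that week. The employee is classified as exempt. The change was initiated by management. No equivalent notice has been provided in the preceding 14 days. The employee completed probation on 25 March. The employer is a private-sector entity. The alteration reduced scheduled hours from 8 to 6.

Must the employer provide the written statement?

Yes — required.

(a) not (fixed location) — fails.
(b) non-exempt — fails.
(i) past probation — holds.
(ii) < 45 days' notice — met.
(A) public agency — not satisfied.
(B) not employee-requested — holds.
(iii): F OR T → true.
(c): T AND T AND T → true.
(1): F OR F OR T → true.
(2) schedule shift > 12h — met.
(a) no recent notice — holds.
(b) hourly-paid — not satisfied.
(3) = T OR F = true.
So Overall is satisfied (T AND T AND T).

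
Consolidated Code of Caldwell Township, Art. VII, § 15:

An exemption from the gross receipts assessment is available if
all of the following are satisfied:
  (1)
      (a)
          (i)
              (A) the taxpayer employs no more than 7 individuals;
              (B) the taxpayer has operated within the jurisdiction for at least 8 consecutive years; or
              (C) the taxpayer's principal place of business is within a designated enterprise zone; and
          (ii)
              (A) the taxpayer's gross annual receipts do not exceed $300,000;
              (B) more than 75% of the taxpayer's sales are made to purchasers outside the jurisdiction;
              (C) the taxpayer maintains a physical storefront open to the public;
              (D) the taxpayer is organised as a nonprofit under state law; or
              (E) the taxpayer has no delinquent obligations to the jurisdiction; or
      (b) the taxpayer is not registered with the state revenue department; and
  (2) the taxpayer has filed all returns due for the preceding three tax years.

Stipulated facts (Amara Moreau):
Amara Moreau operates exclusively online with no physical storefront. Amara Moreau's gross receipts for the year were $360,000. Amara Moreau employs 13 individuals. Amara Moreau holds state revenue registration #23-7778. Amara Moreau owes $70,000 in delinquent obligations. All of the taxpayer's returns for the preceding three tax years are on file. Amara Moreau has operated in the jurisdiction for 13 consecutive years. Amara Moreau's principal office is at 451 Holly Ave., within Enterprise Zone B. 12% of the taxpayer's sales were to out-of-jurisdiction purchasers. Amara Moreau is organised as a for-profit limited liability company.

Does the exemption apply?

(A) ≤ 7 employees — not satisfied.
(B) ≥ 8 yrs in jurisdiction — met.
(C) in enterprise zone — met.
So (i) is satisfied (F OR T OR T).
(A) receipts ≤ $300,000 — fails.
(B) >75% out-of-jur. sales — not satisfied.
(C) has storefront — not met.
(D) nonprofit — not met.
(E) no delinquency — not satisfied.
So (ii) is not satisfied (F OR F OR F OR F OR F).
(a): T AND F → false.
(b) not (state-registered) — not satisfied.
(1) = F OR F = false.
(2) returns current — met.
Overall = F AND T = false.

No — not exempt.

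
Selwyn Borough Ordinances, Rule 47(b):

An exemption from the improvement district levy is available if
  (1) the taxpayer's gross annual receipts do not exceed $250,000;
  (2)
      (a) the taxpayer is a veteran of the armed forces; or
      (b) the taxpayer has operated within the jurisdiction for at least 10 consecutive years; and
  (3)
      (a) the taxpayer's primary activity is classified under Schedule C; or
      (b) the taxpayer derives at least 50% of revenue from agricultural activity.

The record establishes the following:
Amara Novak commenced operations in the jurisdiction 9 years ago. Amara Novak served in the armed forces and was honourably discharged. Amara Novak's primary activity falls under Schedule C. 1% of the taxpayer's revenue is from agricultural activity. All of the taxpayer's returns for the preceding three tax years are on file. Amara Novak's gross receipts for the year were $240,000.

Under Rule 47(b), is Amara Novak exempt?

Yes — exempt.

(1) receipts ≤ $250,000 — holds.
(a) veteran — holds.
(b) ≥ 10 yrs in jurisdiction — not satisfied.
(2): T OR F → true.
(a) Schedule C activity — met.
(b) ≥50% agricultural — fails.
So (3) is satisfied (T OR F).
So Overall is satisfied (T AND T AND T).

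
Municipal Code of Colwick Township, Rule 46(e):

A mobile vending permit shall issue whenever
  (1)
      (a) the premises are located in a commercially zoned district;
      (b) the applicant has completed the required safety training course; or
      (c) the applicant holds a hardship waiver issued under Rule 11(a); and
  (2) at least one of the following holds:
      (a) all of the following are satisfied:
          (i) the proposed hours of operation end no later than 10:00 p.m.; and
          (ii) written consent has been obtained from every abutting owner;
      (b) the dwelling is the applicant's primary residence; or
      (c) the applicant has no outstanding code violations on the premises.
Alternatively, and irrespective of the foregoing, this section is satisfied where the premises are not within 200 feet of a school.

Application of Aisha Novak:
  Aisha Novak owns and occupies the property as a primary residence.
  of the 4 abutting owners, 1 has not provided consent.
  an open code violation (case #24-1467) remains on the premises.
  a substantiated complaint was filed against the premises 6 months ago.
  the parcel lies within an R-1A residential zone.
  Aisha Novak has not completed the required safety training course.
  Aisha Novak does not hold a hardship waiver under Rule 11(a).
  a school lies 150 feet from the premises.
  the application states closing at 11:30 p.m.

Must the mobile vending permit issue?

(a) commercially zoned — not satisfied.
(b) safety training — not satisfied.
(c) hardship waiver — fails.
(1) = F OR F OR F = false.
(i) closes by 10 p.m. — not met.
(ii) all abutters consent — fails.
So (a) is not satisfied (F AND F).
(b) primary residence — met.
(c) no code violations — fails.
So (2) is satisfied (F OR T OR F).
So Overall is not satisfied (F AND T).
Exception (≥200 ft from school) — not satisfied.
Result: main false OR exception false → false.

No — denied.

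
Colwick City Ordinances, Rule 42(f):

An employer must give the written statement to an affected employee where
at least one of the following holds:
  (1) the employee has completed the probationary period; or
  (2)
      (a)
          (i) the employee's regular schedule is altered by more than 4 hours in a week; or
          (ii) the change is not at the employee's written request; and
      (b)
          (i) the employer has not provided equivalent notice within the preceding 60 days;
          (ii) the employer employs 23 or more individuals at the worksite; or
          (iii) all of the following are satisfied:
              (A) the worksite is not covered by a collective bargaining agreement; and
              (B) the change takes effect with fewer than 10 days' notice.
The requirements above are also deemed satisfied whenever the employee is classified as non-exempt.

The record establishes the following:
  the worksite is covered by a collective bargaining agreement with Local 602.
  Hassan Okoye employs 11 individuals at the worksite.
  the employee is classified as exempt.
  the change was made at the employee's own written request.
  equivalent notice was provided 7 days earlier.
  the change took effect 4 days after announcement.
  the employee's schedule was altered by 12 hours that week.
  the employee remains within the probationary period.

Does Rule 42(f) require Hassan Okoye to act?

(1) past probation — not satisfied.
(i) schedule shift > 4h — met.
(ii) not employee-requested — not met.
(a) = T OR F = true.
(i) no recent notice — not satisfied.
(ii) ≥ 23 at site — not met.
(A) no CBA — not satisfied.
(B) < 10 days' notice — satisfied.
So (iii) is not satisfied (F AND T).
(b) = F OR F OR F = false.
So (2) is not satisfied (T AND F).
Overall = F OR F = false.
Exception (non-exempt) — not satisfied.
Result: main false OR exception false → false.

No — not required.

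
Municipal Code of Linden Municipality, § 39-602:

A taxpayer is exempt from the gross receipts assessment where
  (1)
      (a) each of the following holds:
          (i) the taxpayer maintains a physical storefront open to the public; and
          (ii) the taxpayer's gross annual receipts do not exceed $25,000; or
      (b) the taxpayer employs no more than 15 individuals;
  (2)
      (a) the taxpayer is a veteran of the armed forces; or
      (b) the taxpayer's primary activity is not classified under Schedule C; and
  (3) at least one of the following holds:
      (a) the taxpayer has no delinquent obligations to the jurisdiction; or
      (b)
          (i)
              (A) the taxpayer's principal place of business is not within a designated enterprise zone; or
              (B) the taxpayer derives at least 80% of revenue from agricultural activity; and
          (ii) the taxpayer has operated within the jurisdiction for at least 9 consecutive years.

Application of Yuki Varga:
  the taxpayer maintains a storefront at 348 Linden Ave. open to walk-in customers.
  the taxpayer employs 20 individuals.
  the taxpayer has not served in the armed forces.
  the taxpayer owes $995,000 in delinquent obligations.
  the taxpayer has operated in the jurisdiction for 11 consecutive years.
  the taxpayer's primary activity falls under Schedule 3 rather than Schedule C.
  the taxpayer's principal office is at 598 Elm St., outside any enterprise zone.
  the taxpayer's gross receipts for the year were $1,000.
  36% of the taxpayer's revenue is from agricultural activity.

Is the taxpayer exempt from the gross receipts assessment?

Yes — exempt.

(i) has storefront — met.
(ii) receipts ≤ $25,000 — met.
(a): T AND T → true.
(b) ≤ 15 employees — fails.
So (1) is satisfied (T OR F).
(a) veteran — fails.
(b) not (Schedule C activity) — met.
So (2) is satisfied (F OR T).
(a) no delinquency — fails.
(A) not (in enterprise zone) — satisfied.
(B) ≥80% agricultural — not met.
(i) = T OR F = true.
(ii) ≥ 9 yrs in jurisdiction — met.
(b): T AND T → true.
(3) = F OR T = true.
Overall: T AND T AND T → true.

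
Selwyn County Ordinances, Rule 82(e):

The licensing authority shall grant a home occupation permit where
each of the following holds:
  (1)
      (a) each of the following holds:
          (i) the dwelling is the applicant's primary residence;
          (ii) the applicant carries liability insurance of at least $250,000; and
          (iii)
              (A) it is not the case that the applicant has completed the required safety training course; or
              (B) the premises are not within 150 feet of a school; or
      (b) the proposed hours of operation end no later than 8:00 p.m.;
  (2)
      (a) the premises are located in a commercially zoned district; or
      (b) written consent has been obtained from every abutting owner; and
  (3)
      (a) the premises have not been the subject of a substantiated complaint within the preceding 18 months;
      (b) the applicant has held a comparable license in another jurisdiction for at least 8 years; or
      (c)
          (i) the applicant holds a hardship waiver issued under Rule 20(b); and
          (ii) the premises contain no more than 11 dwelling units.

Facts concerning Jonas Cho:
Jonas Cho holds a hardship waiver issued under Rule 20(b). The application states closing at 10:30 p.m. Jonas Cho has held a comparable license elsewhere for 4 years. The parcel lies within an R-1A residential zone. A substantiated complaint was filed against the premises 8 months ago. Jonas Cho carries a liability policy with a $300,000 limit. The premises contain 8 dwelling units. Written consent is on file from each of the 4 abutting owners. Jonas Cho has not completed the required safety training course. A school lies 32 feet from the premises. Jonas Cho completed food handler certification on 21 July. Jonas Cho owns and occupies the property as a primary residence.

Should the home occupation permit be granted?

Yes — granted.

(i) primary residence — holds.
(ii) insurance ≥ $250,000 — satisfied.
(A) not (safety training) — holds.
(B) ≥150 ft from school — not met.
(iii) = T OR F = true.
So (a) is satisfied (T AND T AND T).
(b) closes by 8 p.m. — not met.
(1) = T OR F = true.
(a) commercially zoned — not met.
(b) all abutters consent — satisfied.
(2): F OR T → true.
(a) no complaint in 18 mo. — fails.
(b) prior license ≥ 8 yr — fails.
(i) hardship waiver — satisfied.
(ii) ≤ 11 units — met.
(c): T AND T → true.
(3): F OR F OR T → true.
So Overall is satisfied (T AND T AND T).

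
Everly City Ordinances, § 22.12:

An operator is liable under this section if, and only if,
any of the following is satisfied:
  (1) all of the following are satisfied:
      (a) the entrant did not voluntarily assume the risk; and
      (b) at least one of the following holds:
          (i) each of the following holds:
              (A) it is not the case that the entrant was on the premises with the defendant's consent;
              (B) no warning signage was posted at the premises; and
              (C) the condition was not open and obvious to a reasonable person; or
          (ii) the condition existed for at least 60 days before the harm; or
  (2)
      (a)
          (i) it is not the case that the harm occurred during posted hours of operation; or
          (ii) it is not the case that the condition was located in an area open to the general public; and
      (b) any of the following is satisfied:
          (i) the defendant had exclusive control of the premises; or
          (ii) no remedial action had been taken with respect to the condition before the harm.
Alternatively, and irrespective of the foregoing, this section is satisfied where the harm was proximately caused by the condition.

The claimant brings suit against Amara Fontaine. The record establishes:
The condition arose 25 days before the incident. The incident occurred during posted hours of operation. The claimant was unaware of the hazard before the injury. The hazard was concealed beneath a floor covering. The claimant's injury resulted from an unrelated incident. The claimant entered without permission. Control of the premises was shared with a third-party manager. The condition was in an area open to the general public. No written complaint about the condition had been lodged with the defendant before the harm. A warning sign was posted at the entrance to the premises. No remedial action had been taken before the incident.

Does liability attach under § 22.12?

(a) no assumed risk — holds.
(A) not (consent to enter) — satisfied.
(B) no signage posted — not satisfied.
(C) not open/obvious — met.
(i) = T AND F AND T = false.
(ii) condition ≥60 days old — not satisfied.
So (b) is not satisfied (F OR F).
(1) = T AND F = false.
(i) not (during posted hours) — not met.
(ii) not (public area) — not satisfied.
So (a) is not satisfied (F OR F).
(i) exclusive control — not met.
(ii) no remedial action — holds.
(b): F OR T → true.
(2) = F AND T = false.
So Overall is not satisfied (F OR F).
Exception (proximate cause) — not satisfied.
Result: main false OR exception false → false.

No — not liable.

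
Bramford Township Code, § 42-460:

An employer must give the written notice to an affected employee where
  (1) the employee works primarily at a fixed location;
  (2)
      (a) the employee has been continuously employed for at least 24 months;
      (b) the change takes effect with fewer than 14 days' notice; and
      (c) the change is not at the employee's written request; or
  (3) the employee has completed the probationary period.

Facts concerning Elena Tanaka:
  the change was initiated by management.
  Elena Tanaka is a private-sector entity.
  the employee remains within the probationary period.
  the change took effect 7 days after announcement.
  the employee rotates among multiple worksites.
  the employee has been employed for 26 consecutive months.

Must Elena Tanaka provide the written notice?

Yes — required.

(1) fixed location — not satisfied.
(a) tenure ≥ 24 mo. — satisfied.
(b) < 14 days' notice — met.
(c) not employee-requested — met.
(2) = T AND T AND T = true.
(3) past probation — not met.
So Overall is satisfied (F OR T OR F).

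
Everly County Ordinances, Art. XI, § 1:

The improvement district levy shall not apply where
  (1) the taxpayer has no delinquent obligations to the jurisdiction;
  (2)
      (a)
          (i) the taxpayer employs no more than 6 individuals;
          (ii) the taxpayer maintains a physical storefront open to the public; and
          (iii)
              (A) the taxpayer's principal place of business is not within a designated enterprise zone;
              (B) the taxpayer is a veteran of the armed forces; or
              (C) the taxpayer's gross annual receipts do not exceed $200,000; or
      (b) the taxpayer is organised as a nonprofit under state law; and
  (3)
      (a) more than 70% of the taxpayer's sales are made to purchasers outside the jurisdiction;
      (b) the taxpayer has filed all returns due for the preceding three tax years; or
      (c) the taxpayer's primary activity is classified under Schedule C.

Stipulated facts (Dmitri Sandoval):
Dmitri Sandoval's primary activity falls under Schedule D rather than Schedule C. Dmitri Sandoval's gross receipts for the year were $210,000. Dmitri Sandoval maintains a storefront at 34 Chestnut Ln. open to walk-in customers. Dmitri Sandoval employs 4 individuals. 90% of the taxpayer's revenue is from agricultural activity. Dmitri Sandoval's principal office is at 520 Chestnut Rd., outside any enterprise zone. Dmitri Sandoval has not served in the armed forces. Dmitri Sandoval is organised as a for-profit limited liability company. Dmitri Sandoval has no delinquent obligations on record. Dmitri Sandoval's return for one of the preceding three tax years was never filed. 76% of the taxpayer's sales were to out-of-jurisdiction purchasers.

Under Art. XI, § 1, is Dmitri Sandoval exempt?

(1) no delinquency — holds.
(i) ≤ 6 employees — holds.
(ii) has storefront — holds.
(A) not (in enterprise zone) — met.
(B) veteran — not met.
(C) receipts ≤ $200,000 — not satisfied.
(iii) = T OR F OR F = true.
(a) = T AND T AND T = true.
(b) nonprofit — fails.
So (2) is satisfied (T OR F).
(a) >70% out-of-jur. sales — met.
(b) returns current — not satisfied.
(c) Schedule C activity — not satisfied.
(3) = T OR F OR F = true.
Overall: T AND T AND T → true.

Yes — exempt.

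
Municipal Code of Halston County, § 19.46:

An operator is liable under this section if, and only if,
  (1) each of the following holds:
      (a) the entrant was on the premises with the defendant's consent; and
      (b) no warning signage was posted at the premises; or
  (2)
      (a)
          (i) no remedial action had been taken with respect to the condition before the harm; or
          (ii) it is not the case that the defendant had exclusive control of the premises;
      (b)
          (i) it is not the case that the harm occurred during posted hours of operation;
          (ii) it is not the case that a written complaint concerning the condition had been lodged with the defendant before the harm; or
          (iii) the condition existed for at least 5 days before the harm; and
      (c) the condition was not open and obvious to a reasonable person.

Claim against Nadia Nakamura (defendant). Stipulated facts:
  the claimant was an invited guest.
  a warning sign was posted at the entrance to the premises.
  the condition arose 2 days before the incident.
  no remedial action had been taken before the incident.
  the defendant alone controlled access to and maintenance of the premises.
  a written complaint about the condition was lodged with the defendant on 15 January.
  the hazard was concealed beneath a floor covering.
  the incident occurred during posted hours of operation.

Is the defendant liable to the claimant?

(a) consent to enter — satisfied.
(b) no signage posted — not met.
(1) = T AND F = false.
(i) no remedial action — met.
(ii) not (exclusive control) — not met.
(a) = T OR F = true.
(i) not (during posted hours) — not satisfied.
(ii) not (complaint lodged) — not satisfied.
(iii) condition ≥5 days old — not met.
(b): F OR F OR F → false.
(c) not open/obvious — satisfied.
(2): T AND F AND T → false.
So Overall is not satisfied (F OR F).

No — not liable.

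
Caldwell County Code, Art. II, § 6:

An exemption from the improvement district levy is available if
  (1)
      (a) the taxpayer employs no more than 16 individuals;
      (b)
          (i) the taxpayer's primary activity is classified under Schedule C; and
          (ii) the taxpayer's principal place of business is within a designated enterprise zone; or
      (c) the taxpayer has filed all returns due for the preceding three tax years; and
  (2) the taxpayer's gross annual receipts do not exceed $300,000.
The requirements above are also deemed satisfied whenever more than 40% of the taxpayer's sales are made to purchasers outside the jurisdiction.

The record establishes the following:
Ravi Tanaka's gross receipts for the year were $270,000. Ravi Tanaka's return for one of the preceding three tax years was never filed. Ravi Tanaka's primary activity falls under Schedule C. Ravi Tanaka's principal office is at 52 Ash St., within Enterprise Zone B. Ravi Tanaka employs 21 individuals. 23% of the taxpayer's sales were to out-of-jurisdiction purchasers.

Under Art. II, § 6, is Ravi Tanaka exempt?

Yes — exempt.

(a) ≤ 16 employees — fails.
(i) Schedule C activity — satisfied.
(ii) in enterprise zone — satisfied.
So (b) is satisfied (T AND T).
(c) returns current — not met.
So (1) is satisfied (F OR T OR F).
(2) receipts ≤ $300,000 — holds.
Overall = T AND T = true.
Exception (>40% out-of-jur. sales) — not satisfied.
Result: main true OR exception false → true.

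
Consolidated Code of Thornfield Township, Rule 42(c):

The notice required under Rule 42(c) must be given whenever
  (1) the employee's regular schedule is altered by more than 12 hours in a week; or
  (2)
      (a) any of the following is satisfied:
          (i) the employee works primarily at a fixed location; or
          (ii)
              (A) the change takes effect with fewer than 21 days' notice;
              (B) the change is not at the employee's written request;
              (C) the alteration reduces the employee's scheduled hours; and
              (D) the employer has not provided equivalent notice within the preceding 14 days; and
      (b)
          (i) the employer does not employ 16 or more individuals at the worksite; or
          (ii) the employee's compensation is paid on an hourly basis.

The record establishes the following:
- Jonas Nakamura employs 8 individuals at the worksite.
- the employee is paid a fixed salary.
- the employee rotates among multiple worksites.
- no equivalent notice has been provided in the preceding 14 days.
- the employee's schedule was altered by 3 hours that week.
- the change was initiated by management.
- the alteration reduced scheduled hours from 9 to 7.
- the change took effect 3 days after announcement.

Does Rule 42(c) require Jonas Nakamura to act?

(1) schedule shift > 12h — not met.
(i) fixed location — not met.
(A) < 21 days' notice — holds.
(B) not employee-requested — satisfied.
(C) hours reduced — met.
(D) no recent notice — satisfied.
(ii) = T AND T AND T AND T = true.
(a): F OR T → true.
(i) not (≥ 16 at site) — satisfied.
(ii) hourly-paid — not met.
(b) = T OR F = true.
So (2) is satisfied (T AND T).
Overall = F OR T = true.

Yes — required.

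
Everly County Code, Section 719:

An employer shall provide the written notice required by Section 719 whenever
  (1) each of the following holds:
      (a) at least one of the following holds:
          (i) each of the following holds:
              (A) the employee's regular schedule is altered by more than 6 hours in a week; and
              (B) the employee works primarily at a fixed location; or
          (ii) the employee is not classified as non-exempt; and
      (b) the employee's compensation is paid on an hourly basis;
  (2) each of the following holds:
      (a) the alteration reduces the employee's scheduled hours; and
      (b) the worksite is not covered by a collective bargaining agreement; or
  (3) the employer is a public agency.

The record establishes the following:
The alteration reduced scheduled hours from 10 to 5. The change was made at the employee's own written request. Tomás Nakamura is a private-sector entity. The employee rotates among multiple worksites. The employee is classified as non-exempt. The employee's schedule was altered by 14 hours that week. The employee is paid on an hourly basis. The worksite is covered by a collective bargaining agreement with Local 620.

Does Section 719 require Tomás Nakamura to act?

No — not required.

(A) schedule shift > 6h — met.
(B) fixed location — not met.
(i) = T AND F = false.
(ii) not (non-exempt) — fails.
(a) = F OR F = false.
(b) hourly-paid — satisfied.
So (1) is not satisfied (F AND T).
(a) hours reduced — met.
(b) no CBA — not satisfied.
So (2) is not satisfied (T AND F).
(3) public agency — not met.
So Overall is not satisfied (F OR F OR F).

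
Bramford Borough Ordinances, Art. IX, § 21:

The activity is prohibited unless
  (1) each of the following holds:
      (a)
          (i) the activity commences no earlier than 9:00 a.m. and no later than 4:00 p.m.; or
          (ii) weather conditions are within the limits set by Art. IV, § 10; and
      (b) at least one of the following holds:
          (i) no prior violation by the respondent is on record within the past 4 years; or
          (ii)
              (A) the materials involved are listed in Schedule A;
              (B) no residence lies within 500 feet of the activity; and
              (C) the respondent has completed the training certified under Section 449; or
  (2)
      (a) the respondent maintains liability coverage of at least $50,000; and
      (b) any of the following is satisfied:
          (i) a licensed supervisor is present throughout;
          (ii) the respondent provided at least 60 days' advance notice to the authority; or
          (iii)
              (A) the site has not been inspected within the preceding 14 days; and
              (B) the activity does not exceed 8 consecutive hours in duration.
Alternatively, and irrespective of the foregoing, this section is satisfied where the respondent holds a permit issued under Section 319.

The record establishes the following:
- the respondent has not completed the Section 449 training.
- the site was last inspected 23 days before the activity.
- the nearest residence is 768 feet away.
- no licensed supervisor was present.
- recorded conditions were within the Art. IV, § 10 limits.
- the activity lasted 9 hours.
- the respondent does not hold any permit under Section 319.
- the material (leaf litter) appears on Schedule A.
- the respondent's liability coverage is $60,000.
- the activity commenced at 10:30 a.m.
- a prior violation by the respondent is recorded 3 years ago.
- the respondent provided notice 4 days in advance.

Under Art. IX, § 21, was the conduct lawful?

(i) start within hours — met.
(ii) weather ok — met.
(a): T OR T → true.
(i) no prior violation — fails.
(A) Schedule A material — holds.
(B) no residence in 500 ft — met.
(C) training certified — fails.
(ii): T AND T AND F → false.
(b): F OR F → false.
So (1) is not satisfied (T AND F).
(a) coverage ≥ $50,000 — satisfied.
(i) supervisor present — not met.
(ii) ≥60 days' notice — fails.
(A) not (site inspected) — holds.
(B) ≤ 8 hrs duration — not met.
(iii): T AND F → false.
(b) = F OR F OR F = false.
(2): T AND F → false.
So Overall is not satisfied (F OR F).
Exception (holds permit) — not satisfied.
Result: main false OR exception false → false.

No — unlawful.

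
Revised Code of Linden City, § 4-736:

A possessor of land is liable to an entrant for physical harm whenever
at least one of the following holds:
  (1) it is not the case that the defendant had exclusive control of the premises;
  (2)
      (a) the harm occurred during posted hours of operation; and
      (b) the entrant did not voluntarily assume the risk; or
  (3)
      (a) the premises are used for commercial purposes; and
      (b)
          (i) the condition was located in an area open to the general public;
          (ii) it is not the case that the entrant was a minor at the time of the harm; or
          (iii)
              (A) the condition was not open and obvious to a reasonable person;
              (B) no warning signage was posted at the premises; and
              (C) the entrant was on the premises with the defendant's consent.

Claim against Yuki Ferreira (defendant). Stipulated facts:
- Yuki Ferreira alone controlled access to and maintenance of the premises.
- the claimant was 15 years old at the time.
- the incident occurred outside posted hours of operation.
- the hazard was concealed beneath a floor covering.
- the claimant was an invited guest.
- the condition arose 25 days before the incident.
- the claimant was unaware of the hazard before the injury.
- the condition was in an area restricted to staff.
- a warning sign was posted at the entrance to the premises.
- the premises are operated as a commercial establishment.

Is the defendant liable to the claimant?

No — not liable.

(1) not (exclusive control) — not met.
(a) during posted hours — fails.
(b) no assumed risk — satisfied.
(2) = F AND T = false.
(a) commercial use — holds.
(i) public area — not satisfied.
(ii) not (entrant a minor) — not satisfied.
(A) not open/obvious — satisfied.
(B) no signage posted — fails.
(C) consent to enter — met.
(iii): T AND F AND T → false.
(b): F OR F OR F → false.
So (3) is not satisfied (T AND F).
Overall = F OR F OR F = false.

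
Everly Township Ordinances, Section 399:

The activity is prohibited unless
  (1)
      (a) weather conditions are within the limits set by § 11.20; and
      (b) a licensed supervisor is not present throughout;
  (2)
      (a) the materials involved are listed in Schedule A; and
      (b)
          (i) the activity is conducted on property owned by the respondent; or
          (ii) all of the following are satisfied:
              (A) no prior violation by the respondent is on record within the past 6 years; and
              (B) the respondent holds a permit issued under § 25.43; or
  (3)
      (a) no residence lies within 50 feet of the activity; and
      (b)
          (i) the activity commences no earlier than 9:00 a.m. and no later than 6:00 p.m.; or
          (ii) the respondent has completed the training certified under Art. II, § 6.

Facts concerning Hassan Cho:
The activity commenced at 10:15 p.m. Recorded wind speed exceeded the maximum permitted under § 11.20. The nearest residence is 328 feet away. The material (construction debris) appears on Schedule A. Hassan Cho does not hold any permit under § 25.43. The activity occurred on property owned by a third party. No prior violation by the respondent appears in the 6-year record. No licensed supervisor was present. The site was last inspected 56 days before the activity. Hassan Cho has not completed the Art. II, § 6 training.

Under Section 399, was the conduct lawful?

(a) weather ok — fails.
(b) not (supervisor present) — holds.
(1) = F AND T = false.
(a) Schedule A material — satisfied.
(i) own property — not met.
(A) no prior violation — satisfied.
(B) holds permit — not met.
So (ii) is not satisfied (T AND F).
(b) = F OR F = false.
(2) = T AND F = false.
(a) no residence in 50 ft — satisfied.
(i) start within hours — not satisfied.
(ii) training certified — not met.
So (b) is not satisfied (F OR F).
(3): T AND F → false.
Overall: F OR F OR F → false.

No — unlawful.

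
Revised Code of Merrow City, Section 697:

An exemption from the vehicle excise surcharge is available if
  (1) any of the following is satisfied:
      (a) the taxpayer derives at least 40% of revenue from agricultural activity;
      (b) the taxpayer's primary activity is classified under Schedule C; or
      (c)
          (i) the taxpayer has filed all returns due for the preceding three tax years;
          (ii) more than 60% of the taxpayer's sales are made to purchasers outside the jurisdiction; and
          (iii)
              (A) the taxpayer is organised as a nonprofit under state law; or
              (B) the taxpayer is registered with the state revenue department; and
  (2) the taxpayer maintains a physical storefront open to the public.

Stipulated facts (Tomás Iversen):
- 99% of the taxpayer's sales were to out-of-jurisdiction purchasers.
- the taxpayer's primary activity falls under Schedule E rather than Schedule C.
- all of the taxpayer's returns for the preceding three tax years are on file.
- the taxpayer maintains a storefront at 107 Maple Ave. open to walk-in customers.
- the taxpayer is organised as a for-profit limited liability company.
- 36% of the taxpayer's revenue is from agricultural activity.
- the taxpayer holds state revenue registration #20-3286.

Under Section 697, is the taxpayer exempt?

(a) ≥40% agricultural — fails.
(b) Schedule C activity — not satisfied.
(i) returns current — met.
(ii) >60% out-of-jur. sales — met.
(A) nonprofit — not met.
(B) state-registered — holds.
(iii) = F OR T = true.
(c): T AND T AND T → true.
So (1) is satisfied (F OR F OR T).
(2) has storefront — holds.
So Overall is satisfied (T AND T).

Yes — exempt.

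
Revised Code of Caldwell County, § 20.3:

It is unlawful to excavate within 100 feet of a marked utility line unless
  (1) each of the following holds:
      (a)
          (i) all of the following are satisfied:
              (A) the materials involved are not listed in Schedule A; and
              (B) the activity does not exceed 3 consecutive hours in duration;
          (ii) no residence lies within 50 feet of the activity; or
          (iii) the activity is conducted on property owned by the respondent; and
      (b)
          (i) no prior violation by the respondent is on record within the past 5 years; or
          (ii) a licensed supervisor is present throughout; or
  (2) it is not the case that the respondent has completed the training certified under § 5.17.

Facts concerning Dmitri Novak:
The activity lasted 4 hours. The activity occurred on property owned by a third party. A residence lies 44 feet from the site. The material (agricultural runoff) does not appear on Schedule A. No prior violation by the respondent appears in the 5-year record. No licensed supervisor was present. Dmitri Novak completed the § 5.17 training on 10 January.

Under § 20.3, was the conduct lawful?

No — unlawful.

(A) not (Schedule A material) — met.
(B) ≤ 3 hrs duration — fails.
(i) = T AND F = false.
(ii) no residence in 50 ft — not satisfied.
(iii) own property — fails.
(a): F OR F OR F → false.
(i) no prior violation — met.
(ii) supervisor present — not met.
(b) = T OR F = true.
So (1) is not satisfied (F AND T).
(2) not (training certified) — not satisfied.
Overall: F OR F → false.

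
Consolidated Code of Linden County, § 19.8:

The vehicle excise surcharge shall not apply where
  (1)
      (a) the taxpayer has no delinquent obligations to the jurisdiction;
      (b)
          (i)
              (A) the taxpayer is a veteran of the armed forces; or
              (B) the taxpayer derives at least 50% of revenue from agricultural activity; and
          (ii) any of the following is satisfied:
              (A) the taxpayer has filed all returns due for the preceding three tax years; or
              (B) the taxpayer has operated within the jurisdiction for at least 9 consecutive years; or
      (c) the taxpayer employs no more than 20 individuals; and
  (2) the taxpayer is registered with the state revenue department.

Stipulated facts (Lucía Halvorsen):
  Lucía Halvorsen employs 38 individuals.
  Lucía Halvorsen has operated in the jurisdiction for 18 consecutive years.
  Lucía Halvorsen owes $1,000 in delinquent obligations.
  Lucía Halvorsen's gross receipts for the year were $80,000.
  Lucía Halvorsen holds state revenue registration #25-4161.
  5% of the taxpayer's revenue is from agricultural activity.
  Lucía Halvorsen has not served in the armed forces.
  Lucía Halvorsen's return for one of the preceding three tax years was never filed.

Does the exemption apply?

(a) no delinquency — not satisfied.
(A) veteran — not met.
(B) ≥50% agricultural — fails.
(i) = F OR F = false.
(A) returns current — not satisfied.
(B) ≥ 9 yrs in jurisdiction — met.
(ii): F OR T → true.
So (b) is not satisfied (F AND T).
(c) ≤ 20 employees — not satisfied.
(1) = F OR F OR F = false.
(2) state-registered — holds.
So Overall is not satisfied (F AND T).

No — not exempt.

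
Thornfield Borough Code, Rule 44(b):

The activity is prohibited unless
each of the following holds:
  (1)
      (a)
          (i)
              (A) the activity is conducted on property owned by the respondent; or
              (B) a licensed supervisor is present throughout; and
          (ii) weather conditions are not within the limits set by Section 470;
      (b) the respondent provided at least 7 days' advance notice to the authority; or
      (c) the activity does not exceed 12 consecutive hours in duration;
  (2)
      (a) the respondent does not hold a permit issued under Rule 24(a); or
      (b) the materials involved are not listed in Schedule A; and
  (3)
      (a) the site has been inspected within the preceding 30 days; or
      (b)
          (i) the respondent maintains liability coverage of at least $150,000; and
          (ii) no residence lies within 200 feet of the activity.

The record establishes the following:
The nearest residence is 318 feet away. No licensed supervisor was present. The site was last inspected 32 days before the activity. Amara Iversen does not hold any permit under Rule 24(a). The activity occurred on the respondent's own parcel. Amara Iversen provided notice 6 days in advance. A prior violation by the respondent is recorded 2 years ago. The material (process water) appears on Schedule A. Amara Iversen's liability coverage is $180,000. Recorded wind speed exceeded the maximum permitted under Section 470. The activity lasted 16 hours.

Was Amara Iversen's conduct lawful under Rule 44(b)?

(A) own property — met.
(B) supervisor present — not satisfied.
So (i) is satisfied (T OR F).
(ii) not (weather ok) — met.
So (a) is satisfied (T AND T).
(b) ≥7 days' notice — not satisfied.
(c) ≤ 12 hrs duration — not met.
(1): T OR F OR F → true.
(a) not (holds permit) — satisfied.
(b) not (Schedule A material) — fails.
(2) = T OR F = true.
(a) site inspected — fails.
(i) coverage ≥ $150,000 — holds.
(ii) no residence in 200 ft — met.
So (b) is satisfied (T AND T).
(3): F OR T → true.
Overall = T AND T AND T = true.

Yes — lawful.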